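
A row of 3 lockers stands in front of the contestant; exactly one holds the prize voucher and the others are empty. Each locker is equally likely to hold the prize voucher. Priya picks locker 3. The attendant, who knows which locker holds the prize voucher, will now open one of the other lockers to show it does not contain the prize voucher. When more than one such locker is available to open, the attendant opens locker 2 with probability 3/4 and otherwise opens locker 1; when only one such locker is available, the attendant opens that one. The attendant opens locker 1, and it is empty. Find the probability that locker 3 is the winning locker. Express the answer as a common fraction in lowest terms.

Apply Bayes' rule, conditioning on where the prize voucher actually is.
If it is in locker 1 (prior 1/3): the attendant opened locker 1, so this case is ruled out; weight (1/3)·0 = 0.
If it is in locker 2 (prior 1/3): only locker 1 is available, probability 1; weight (1/3)·1 = 1/3.
If it is in locker 3 (prior 1/3): locker 2 is available but not opened, probability 1/4; weight (1/3)·(1/4) = 1/12.
The weights sum to 5/12.
So P(the prize voucher in locker 3 | the attendant opened locker 1) = (1/12) / (5/12) = 1/5.

1/5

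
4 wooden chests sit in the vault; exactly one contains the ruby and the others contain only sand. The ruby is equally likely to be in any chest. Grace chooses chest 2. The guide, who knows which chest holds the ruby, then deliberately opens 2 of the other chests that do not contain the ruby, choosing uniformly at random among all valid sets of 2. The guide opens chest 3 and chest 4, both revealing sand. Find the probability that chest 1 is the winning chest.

3/4

Consider each possible location of the ruby in turn.
If it is in chest 1 (prior 1/4): the guide has no choice, probability 1; weight (1/4)·1 = 1/4.
If it is in chest 2 (prior 1/4): the guide has 3 equally likely choices, so probability 1/3; weight (1/4)·(1/3) = 1/12.
If it is in either of chests 3 and 4 (prior 1/4 each): that chest was opened and seen not to hold the prize — ruled out; weight (1/4)·0 = 0 each.
The weights sum to 1/3.
So P(the ruby in chest 1 | the guide opened chest 3 and chest 4) = (1/4) / (1/3) = 3/4.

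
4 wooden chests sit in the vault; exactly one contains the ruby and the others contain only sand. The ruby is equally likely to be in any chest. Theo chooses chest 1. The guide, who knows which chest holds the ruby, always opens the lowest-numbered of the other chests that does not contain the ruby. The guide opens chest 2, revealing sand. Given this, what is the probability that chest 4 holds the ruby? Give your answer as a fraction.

Condition on the true location of the ruby.
If it is in any of chests 1, 3, and 4 (prior 1/4 each): chest 2 is the lowest-numbered option available, probability 1; weight (1/4)·1 = 1/4 each.
If it is in chest 2 (prior 1/4): the guide opened chest 2, so this case is ruled out; weight (1/4)·0 = 0.
The weights sum to 3/4.
So P(the ruby in chest 4 | the guide opened chest 2) = (1/4) / (3/4) = 1/3.

1/3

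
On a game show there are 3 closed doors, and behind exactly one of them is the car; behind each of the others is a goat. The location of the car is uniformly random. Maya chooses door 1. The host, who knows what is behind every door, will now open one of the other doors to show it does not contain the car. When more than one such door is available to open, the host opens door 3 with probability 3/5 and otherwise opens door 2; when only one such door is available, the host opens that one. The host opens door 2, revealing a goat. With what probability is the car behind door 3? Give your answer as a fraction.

5/7

Consider each possible location of the car in turn.
If it is behind door 1 (prior 1/3): door 3 is available but not opened, probability 2/5; weight (1/3)·(2/5) = 2/15.
If it is behind door 2 (prior 1/3): the host opened door 2, so this case is ruled out; weight (1/3)·0 = 0.
If it is behind door 3 (prior 1/3): only door 2 is available, probability 1; weight (1/3)·1 = 1/3.
The weights sum to 7/15.
So P(the car behind door 3 | the host opened door 2) = (1/3) / (7/15) = 5/7.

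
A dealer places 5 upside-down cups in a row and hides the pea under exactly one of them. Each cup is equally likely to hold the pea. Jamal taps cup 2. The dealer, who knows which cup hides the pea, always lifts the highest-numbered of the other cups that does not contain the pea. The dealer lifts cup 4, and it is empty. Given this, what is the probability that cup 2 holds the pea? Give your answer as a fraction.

Condition on the true location of the pea.
If it is under any of cups 1, 2, and 3 (prior 1/5 each): the dealer would have opened cup 5 instead, probability 0; weight (1/5)·0 = 0 each.
If it is under cup 4 (prior 1/5): the dealer opened cup 4, so this case is ruled out; weight (1/5)·0 = 0.
If it is under cup 5 (prior 1/5): cup 4 is the highest-numbered option available, probability 1; weight (1/5)·1 = 1/5.
The weights sum to 1/5.
So P(the pea under cup 2 | the dealer opened cup 4) = 0 / (1/5) = 0.

0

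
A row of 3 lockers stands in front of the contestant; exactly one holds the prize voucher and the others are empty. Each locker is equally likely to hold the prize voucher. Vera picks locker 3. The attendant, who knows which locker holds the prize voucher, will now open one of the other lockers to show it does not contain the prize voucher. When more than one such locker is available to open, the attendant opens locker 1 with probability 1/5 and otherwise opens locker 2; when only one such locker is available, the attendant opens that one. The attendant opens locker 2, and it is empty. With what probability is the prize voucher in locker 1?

Condition on the true location of the prize voucher.
If it is in locker 1 (prior 1/3): only locker 2 is available, probability 1; weight (1/3)·1 = 1/3.
If it is in locker 2 (prior 1/3): the attendant opened locker 2, so this case is ruled out; weight (1/3)·0 = 0.
If it is in locker 3 (prior 1/3): locker 1 is available but not opened, probability 4/5; weight (1/3)·(4/5) = 4/15.
The weights sum to 3/5.
So P(the prize voucher in locker 1 | the attendant opened locker 2) = (1/3) / (3/5) = 5/9.

5/9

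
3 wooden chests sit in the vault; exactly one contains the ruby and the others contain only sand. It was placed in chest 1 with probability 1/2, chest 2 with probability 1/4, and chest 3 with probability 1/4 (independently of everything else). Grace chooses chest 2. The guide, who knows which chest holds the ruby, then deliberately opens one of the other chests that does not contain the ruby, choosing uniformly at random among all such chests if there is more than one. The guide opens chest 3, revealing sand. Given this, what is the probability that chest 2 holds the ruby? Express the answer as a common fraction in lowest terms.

Apply Bayes' rule, conditioning on where the ruby actually is.
If it is in chest 1 (prior 1/2): the guide has no choice, probability 1; weight (1/2)·1 = 1/2.
If it is in chest 2 (prior 1/4): the guide has 2 equally likely choices, so probability 1/2; weight (1/4)·(1/2) = 1/8.
If it is in chest 3 (prior 1/4): the guide opened chest 3, so this case is ruled out; weight (1/4)·0 = 0.
The weights sum to 5/8.
So P(the ruby in chest 2 | the guide opened chest 3) = (1/8) / (5/8) = 1/5.

1/5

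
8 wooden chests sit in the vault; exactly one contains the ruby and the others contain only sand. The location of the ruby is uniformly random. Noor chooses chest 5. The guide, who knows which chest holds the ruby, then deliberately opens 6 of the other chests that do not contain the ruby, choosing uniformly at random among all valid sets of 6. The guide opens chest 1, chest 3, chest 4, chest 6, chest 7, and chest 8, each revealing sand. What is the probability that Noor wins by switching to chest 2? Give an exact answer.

Condition on the true location of the ruby.
If it is in any of chests 1, 3, 4, 6, 7, and 8 (prior 1/8 each): that chest was opened and seen not to hold the prize — ruled out; weight (1/8)·0 = 0 each.
If it is in chest 2 (prior 1/8): the guide has no choice, probability 1; weight (1/8)·1 = 1/8.
If it is in chest 5 (prior 1/8): the guide has 7 equally likely choices, so probability 1/7; weight (1/8)·(1/7) = 1/56.
The weights sum to 1/7.
So P(the ruby in chest 2 | the guide opened chest 1, chest 3, chest 4, chest 6, chest 7, and chest 8) = (1/8) / (1/7) = 7/8.

7/8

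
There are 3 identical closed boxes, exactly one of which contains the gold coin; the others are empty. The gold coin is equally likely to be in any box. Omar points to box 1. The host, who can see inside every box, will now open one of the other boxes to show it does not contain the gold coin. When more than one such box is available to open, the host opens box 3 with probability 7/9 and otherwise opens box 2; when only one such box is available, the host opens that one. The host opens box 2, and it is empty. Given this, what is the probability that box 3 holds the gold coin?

9/11

Condition on the true location of the gold coin.
If it is in box 1 (prior 1/3): box 3 is available but not opened, probability 2/9; weight (1/3)·(2/9) = 2/27.
If it is in box 2 (prior 1/3): the host opened box 2, so this case is ruled out; weight (1/3)·0 = 0.
If it is in box 3 (prior 1/3): only box 2 is available, probability 1; weight (1/3)·1 = 1/3.
The weights sum to 11/27.
So P(the gold coin in box 3 | the host opened box 2) = (1/3) / (11/27) = 9/11.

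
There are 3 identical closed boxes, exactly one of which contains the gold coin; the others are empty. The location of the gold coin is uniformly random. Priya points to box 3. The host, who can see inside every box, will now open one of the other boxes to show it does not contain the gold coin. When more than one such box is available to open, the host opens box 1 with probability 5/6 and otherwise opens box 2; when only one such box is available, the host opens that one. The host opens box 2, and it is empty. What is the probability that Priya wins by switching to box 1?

6/7

Condition on the true location of the gold coin.
If it is in box 1 (prior 1/3): only box 2 is available, probability 1; weight (1/3)·1 = 1/3.
If it is in box 2 (prior 1/3): the host opened box 2, so this case is ruled out; weight (1/3)·0 = 0.
If it is in box 3 (prior 1/3): box 1 is available but not opened, probability 1/6; weight (1/3)·(1/6) = 1/18.
The weights sum to 7/18.
So P(the gold coin in box 1 | the host opened box 2) = (1/3) / (7/18) = 6/7.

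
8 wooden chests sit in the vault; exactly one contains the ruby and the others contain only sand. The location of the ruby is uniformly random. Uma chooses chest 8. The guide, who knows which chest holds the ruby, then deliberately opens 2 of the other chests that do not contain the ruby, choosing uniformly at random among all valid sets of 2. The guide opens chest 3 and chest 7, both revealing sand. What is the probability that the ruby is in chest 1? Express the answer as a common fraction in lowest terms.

7/40

Apply Bayes' rule, conditioning on where the ruby actually is.
If it is in any of chests 1, 2, 4, 5, and 6 (prior 1/8 each): the guide has 15 equally likely choices, so probability 1/15; weight (1/8)·(1/15) = 1/120 each.
If it is in either of chests 3 and 7 (prior 1/8 each): that chest was opened and seen not to hold the prize — ruled out; weight (1/8)·0 = 0 each.
If it is in chest 8 (prior 1/8): the guide has 21 equally likely choices, so probability 1/21; weight (1/8)·(1/21) = 1/168.
The weights sum to 1/21.
So P(the ruby in chest 1 | the guide opened chest 3 and chest 7) = (1/120) / (1/21) = 7/40.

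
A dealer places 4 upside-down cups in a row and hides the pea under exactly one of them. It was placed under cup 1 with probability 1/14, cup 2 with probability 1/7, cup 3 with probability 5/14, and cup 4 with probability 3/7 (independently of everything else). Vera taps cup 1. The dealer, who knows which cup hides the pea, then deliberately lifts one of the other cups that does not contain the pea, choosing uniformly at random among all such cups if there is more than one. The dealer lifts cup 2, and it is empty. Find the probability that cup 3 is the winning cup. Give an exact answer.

3/7

Apply Bayes' rule, conditioning on where the pea actually is.
If it is under cup 1 (prior 1/14): the dealer has 3 equally likely choices, so probability 1/3; weight (1/14)·(1/3) = 1/42.
If it is under cup 2 (prior 1/7): the dealer opened cup 2, so this case is ruled out; weight (1/7)·0 = 0.
If it is under cup 3 (prior 5/14): the dealer has 2 equally likely choices, so probability 1/2; weight (5/14)·(1/2) = 5/28.
If it is under cup 4 (prior 3/7): the dealer has 2 equally likely choices, so probability 1/2; weight (3/7)·(1/2) = 3/14.
The weights sum to 5/12.
So P(the pea under cup 3 | the dealer opened cup 2) = (5/28) / (5/12) = 3/7.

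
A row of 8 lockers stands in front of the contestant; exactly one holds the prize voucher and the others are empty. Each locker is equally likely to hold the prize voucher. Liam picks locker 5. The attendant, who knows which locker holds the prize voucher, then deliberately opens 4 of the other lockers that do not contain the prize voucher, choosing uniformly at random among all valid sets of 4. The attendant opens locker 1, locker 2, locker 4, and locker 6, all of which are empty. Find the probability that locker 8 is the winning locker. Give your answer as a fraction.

7/24

Consider each possible location of the prize voucher in turn.
If it is in any of lockers 1, 2, 4, and 6 (prior 1/8 each): that locker was opened and seen not to hold the prize — ruled out; weight (1/8)·0 = 0 each.
If it is in any of lockers 3, 7, and 8 (prior 1/8 each): the attendant has 15 equally likely choices, so probability 1/15; weight (1/8)·(1/15) = 1/120 each.
If it is in locker 5 (prior 1/8): the attendant has 35 equally likely choices, so probability 1/35; weight (1/8)·(1/35) = 1/280.
The weights sum to 1/35.
So P(the prize voucher in locker 8 | the attendant opened locker 1, locker 2, locker 4, and locker 6) = (1/120) / (1/35) = 7/24.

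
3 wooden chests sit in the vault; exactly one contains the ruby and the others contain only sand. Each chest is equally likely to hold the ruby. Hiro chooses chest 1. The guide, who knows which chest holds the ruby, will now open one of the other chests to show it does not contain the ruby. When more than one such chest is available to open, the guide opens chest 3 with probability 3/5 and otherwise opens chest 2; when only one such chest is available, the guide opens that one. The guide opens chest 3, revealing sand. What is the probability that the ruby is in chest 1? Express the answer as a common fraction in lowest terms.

3/8

Consider each possible location of the ruby in turn.
If it is in chest 1 (prior 1/3): chest 3 is available, opened with probability 3/5; weight (1/3)·(3/5) = 1/5.
If it is in chest 2 (prior 1/3): only chest 3 is available, probability 1; weight (1/3)·1 = 1/3.
If it is in chest 3 (prior 1/3): the guide opened chest 3, so this case is ruled out; weight (1/3)·0 = 0.
The weights sum to 8/15.
So P(the ruby in chest 1 | the guide opened chest 3) = (1/5) / (8/15) = 3/8.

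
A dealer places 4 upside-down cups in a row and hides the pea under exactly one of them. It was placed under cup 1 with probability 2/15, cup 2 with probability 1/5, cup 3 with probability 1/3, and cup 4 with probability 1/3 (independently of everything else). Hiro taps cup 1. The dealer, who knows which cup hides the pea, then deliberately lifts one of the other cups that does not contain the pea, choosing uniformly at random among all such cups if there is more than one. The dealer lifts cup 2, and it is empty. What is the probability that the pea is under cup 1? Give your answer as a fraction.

2/17

Apply Bayes' rule, conditioning on where the pea actually is.
If it is under cup 1 (prior 2/15): the dealer has 3 equally likely choices, so probability 1/3; weight (2/15)·(1/3) = 2/45.
If it is under cup 2 (prior 1/5): the dealer opened cup 2, so this case is ruled out; weight (1/5)·0 = 0.
If it is under either of cups 3 and 4 (prior 1/3 each): the dealer has 2 equally likely choices, so probability 1/2; weight (1/3)·(1/2) = 1/6 each.
The weights sum to 17/45.
So P(the pea under cup 1 | the dealer opened cup 2) = (2/45) / (17/45) = 2/17.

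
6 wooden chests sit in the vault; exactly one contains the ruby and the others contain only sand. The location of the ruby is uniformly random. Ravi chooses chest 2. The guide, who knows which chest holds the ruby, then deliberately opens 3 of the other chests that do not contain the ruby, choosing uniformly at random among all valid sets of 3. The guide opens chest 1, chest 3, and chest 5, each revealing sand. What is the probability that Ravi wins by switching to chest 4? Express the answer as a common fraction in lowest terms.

5/12

Apply Bayes' rule, conditioning on where the ruby actually is.
If it is in any of chests 1, 3, and 5 (prior 1/6 each): that chest was opened and seen not to hold the prize — ruled out; weight (1/6)·0 = 0 each.
If it is in chest 2 (prior 1/6): the guide has 10 equally likely choices, so probability 1/10; weight (1/6)·(1/10) = 1/60.
If it is in either of chests 4 and 6 (prior 1/6 each): the guide has 4 equally likely choices, so probability 1/4; weight (1/6)·(1/4) = 1/24 each.
The weights sum to 1/10.
So P(the ruby in chest 4 | the guide opened chest 1, chest 3, and chest 5) = (1/24) / (1/10) = 5/12.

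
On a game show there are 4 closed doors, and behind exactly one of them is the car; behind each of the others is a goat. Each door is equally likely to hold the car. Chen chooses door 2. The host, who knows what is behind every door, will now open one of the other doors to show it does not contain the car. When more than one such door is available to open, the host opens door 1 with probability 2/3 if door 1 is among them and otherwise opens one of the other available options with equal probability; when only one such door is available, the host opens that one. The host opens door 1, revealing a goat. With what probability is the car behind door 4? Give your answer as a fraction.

Apply Bayes' rule, conditioning on where the car actually is.
If it is behind door 1 (prior 1/4): the host opened door 1, so this case is ruled out; weight (1/4)·0 = 0.
If it is behind any of doors 2, 3, and 4 (prior 1/4 each): door 1 is available, opened with probability 2/3; weight (1/4)·(2/3) = 1/6 each.
The weights sum to 1/2.
So P(the car behind door 4 | the host opened door 1) = (1/6) / (1/2) = 1/3.

1/3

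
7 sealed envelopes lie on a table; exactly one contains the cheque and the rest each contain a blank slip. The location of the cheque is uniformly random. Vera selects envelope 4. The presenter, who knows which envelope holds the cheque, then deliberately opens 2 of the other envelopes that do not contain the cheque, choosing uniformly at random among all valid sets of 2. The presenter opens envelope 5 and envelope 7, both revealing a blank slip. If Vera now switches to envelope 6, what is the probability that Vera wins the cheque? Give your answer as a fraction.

Apply Bayes' rule, conditioning on where the cheque actually is.
If it is in any of envelopes 1, 2, 3, and 6 (prior 1/7 each): the presenter has 10 equally likely choices, so probability 1/10; weight (1/7)·(1/10) = 1/70 each.
If it is in envelope 4 (prior 1/7): the presenter has 15 equally likely choices, so probability 1/15; weight (1/7)·(1/15) = 1/105.
If it is in either of envelopes 5 and 7 (prior 1/7 each): that envelope was opened and seen not to hold the prize — ruled out; weight (1/7)·0 = 0 each.
The weights sum to 1/15.
So P(the cheque in envelope 6 | the presenter opened envelope 5 and envelope 7) = (1/70) / (1/15) = 3/14.

3/14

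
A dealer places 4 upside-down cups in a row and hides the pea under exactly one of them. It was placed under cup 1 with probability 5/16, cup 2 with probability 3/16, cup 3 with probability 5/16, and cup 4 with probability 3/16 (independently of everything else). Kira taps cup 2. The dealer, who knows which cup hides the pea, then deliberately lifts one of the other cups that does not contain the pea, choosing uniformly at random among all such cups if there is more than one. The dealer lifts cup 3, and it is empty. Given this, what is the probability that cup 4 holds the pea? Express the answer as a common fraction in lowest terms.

Condition on the true location of the pea.
If it is under cup 1 (prior 5/16): the dealer has 2 equally likely choices, so probability 1/2; weight (5/16)·(1/2) = 5/32.
If it is under cup 2 (prior 3/16): the dealer has 3 equally likely choices, so probability 1/3; weight (3/16)·(1/3) = 1/16.
If it is under cup 3 (prior 5/16): the dealer opened cup 3, so this case is ruled out; weight (5/16)·0 = 0.
If it is under cup 4 (prior 3/16): the dealer has 2 equally likely choices, so probability 1/2; weight (3/16)·(1/2) = 3/32.
The weights sum to 5/16.
So P(the pea under cup 4 | the dealer opened cup 3) = (3/32) / (5/16) = 3/10.

3/10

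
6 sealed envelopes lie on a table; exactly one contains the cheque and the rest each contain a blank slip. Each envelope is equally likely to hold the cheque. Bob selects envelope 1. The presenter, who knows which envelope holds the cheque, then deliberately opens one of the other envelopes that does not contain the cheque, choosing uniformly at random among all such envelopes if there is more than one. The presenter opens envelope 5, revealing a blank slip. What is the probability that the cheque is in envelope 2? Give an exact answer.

Condition on the true location of the cheque.
If it is in envelope 1 (prior 1/6): the presenter has 5 equally likely choices, so probability 1/5; weight (1/6)·(1/5) = 1/30.
If it is in any of envelopes 2, 3, 4, and 6 (prior 1/6 each): the presenter has 4 equally likely choices, so probability 1/4; weight (1/6)·(1/4) = 1/24 each.
If it is in envelope 5 (prior 1/6): the presenter opened envelope 5, so this case is ruled out; weight (1/6)·0 = 0.
The weights sum to 1/5.
So P(the cheque in envelope 2 | the presenter opened envelope 5) = (1/24) / (1/5) = 5/24.

5/24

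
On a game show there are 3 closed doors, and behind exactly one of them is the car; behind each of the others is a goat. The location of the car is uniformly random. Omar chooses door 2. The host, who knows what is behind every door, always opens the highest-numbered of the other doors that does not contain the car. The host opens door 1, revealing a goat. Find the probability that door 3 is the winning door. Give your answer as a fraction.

Condition on the true location of the car.
If it is behind door 1 (prior 1/3): the host opened door 1, so this case is ruled out; weight (1/3)·0 = 0.
If it is behind door 2 (prior 1/3): the host would have opened door 3 instead, probability 0; weight (1/3)·0 = 0.
If it is behind door 3 (prior 1/3): door 1 is the highest-numbered option available, probability 1; weight (1/3)·1 = 1/3.
The weights sum to 1/3.
So P(the car behind door 3 | the host opened door 1) = (1/3) / (1/3) = 1.

1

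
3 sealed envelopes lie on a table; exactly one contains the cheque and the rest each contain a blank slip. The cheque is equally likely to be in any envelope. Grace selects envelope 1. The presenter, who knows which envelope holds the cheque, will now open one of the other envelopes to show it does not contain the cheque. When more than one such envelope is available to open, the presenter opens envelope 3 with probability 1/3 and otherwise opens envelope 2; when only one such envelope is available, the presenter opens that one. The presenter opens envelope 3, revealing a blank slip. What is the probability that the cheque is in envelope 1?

Consider each possible location of the cheque in turn.
If it is in envelope 1 (prior 1/3): envelope 3 is available, opened with probability 1/3; weight (1/3)·(1/3) = 1/9.
If it is in envelope 2 (prior 1/3): only envelope 3 is available, probability 1; weight (1/3)·1 = 1/3.
If it is in envelope 3 (prior 1/3): the presenter opened envelope 3, so this case is ruled out; weight (1/3)·0 = 0.
The weights sum to 4/9.
So P(the cheque in envelope 1 | the presenter opened envelope 3) = (1/9) / (4/9) = 1/4.

1/4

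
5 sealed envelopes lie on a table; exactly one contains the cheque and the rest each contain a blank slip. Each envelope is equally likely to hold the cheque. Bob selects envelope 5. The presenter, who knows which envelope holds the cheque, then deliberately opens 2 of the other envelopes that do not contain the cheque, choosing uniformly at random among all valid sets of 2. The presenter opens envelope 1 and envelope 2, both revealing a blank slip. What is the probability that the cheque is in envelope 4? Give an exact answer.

Consider each possible location of the cheque in turn.
If it is in either of envelopes 1 and 2 (prior 1/5 each): that envelope was opened and seen not to hold the prize — ruled out; weight (1/5)·0 = 0 each.
If it is in either of envelopes 3 and 4 (prior 1/5 each): the presenter has 3 equally likely choices, so probability 1/3; weight (1/5)·(1/3) = 1/15 each.
If it is in envelope 5 (prior 1/5): the presenter has 6 equally likely choices, so probability 1/6; weight (1/5)·(1/6) = 1/30.
The weights sum to 1/6.
So P(the cheque in envelope 4 | the presenter opened envelope 1 and envelope 2) = (1/15) / (1/6) = 2/5.

2/5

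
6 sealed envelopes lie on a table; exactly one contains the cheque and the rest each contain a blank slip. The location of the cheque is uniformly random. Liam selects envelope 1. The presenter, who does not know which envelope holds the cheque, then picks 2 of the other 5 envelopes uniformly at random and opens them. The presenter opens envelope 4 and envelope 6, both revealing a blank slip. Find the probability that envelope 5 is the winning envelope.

1/4

Apply Bayes' rule, conditioning on where the cheque actually is.
If it is in any of envelopes 1, 2, 3, and 5 (prior 1/6 each): the presenter picks exactly this set with probability 1/10 regardless, and none is the prize; weight (1/6)·(1/10) = 1/60 each.
If it is in either of envelopes 4 and 6 (prior 1/6 each): that envelope was opened and seen not to hold the prize — ruled out; weight (1/6)·0 = 0 each.
The weights sum to 1/15.
So P(the cheque in envelope 5 | the presenter opened envelope 4 and envelope 6) = (1/60) / (1/15) = 1/4.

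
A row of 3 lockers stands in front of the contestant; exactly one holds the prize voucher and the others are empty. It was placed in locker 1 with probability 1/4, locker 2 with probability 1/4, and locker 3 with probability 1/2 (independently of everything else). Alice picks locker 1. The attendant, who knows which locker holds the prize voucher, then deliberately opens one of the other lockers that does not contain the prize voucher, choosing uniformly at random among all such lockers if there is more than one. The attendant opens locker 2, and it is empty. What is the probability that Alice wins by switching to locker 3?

Apply Bayes' rule, conditioning on where the prize voucher actually is.
If it is in locker 1 (prior 1/4): the attendant has 2 equally likely choices, so probability 1/2; weight (1/4)·(1/2) = 1/8.
If it is in locker 2 (prior 1/4): the attendant opened locker 2, so this case is ruled out; weight (1/4)·0 = 0.
If it is in locker 3 (prior 1/2): the attendant has no choice, probability 1; weight (1/2)·1 = 1/2.
The weights sum to 5/8.
So P(the prize voucher in locker 3 | the attendant opened locker 2) = (1/2) / (5/8) = 4/5.

4/5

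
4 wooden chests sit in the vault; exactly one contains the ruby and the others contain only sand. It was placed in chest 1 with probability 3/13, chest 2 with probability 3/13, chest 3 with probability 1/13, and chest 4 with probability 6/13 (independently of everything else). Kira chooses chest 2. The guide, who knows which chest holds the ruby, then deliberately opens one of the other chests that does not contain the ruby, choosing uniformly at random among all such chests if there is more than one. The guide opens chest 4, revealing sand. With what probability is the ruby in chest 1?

Apply Bayes' rule, conditioning on where the ruby actually is.
If it is in chest 1 (prior 3/13): the guide has 2 equally likely choices, so probability 1/2; weight (3/13)·(1/2) = 3/26.
If it is in chest 2 (prior 3/13): the guide has 3 equally likely choices, so probability 1/3; weight (3/13)·(1/3) = 1/13.
If it is in chest 3 (prior 1/13): the guide has 2 equally likely choices, so probability 1/2; weight (1/13)·(1/2) = 1/26.
If it is in chest 4 (prior 6/13): the guide opened chest 4, so this case is ruled out; weight (6/13)·0 = 0.
The weights sum to 3/13.
So P(the ruby in chest 1 | the guide opened chest 4) = (3/26) / (3/13) = 1/2.

1/2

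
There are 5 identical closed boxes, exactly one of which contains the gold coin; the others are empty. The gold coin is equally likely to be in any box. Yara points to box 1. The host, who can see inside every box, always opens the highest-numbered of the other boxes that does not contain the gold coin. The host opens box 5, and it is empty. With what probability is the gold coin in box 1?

1/4

Condition on the true location of the gold coin.
If it is in any of boxes 1, 2, 3, and 4 (prior 1/5 each): box 5 is the highest-numbered option available, probability 1; weight (1/5)·1 = 1/5 each.
If it is in box 5 (prior 1/5): the host opened box 5, so this case is ruled out; weight (1/5)·0 = 0.
The weights sum to 4/5.
So P(the gold coin in box 1 | the host opened box 5) = (1/5) / (4/5) = 1/4.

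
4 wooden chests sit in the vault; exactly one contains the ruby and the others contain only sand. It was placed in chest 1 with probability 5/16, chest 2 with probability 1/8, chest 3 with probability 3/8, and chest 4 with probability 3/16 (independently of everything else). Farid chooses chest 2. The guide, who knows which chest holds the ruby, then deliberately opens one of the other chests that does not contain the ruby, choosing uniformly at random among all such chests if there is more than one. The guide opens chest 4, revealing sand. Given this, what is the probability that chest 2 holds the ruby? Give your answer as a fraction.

Consider each possible location of the ruby in turn.
If it is in chest 1 (prior 5/16): the guide has 2 equally likely choices, so probability 1/2; weight (5/16)·(1/2) = 5/32.
If it is in chest 2 (prior 1/8): the guide has 3 equally likely choices, so probability 1/3; weight (1/8)·(1/3) = 1/24.
If it is in chest 3 (prior 3/8): the guide has 2 equally likely choices, so probability 1/2; weight (3/8)·(1/2) = 3/16.
If it is in chest 4 (prior 3/16): the guide opened chest 4, so this case is ruled out; weight (3/16)·0 = 0.
The weights sum to 37/96.
So P(the ruby in chest 2 | the guide opened chest 4) = (1/24) / (37/96) = 4/37.

4/37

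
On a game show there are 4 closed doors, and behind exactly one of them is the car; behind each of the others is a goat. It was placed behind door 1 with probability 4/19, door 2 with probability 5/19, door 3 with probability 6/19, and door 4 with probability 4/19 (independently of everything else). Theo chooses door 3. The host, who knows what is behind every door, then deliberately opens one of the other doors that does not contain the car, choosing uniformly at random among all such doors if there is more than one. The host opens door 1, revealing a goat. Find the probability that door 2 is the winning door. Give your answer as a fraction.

5/13

Condition on the true location of the car.
If it is behind door 1 (prior 4/19): the host opened door 1, so this case is ruled out; weight (4/19)·0 = 0.
If it is behind door 2 (prior 5/19): the host has 2 equally likely choices, so probability 1/2; weight (5/19)·(1/2) = 5/38.
If it is behind door 3 (prior 6/19): the host has 3 equally likely choices, so probability 1/3; weight (6/19)·(1/3) = 2/19.
If it is behind door 4 (prior 4/19): the host has 2 equally likely choices, so probability 1/2; weight (4/19)·(1/2) = 2/19.
The weights sum to 13/38.
So P(the car behind door 2 | the host opened door 1) = (5/38) / (13/38) = 5/13.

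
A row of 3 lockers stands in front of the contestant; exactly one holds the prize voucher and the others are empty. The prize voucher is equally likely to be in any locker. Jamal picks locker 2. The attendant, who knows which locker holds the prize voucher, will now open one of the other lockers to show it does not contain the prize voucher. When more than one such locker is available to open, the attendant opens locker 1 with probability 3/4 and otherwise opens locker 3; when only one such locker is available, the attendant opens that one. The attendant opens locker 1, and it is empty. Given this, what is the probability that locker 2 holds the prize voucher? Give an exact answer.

3/7

Consider each possible location of the prize voucher in turn.
If it is in locker 1 (prior 1/3): the attendant opened locker 1, so this case is ruled out; weight (1/3)·0 = 0.
If it is in locker 2 (prior 1/3): locker 1 is available, opened with probability 3/4; weight (1/3)·(3/4) = 1/4.
If it is in locker 3 (prior 1/3): only locker 1 is available, probability 1; weight (1/3)·1 = 1/3.
The weights sum to 7/12.
So P(the prize voucher in locker 2 | the attendant opened locker 1) = (1/4) / (7/12) = 3/7.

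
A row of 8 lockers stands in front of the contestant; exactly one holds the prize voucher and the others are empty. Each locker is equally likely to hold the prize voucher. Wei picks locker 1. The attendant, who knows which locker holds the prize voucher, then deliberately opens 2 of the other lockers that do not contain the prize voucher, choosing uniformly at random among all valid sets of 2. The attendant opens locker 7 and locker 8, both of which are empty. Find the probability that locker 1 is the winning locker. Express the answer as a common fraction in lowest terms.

1/8

Condition on the true location of the prize voucher.
If it is in locker 1 (prior 1/8): the attendant has 21 equally likely choices, so probability 1/21; weight (1/8)·(1/21) = 1/168.
If it is in any of lockers 2, 3, 4, 5, and 6 (prior 1/8 each): the attendant has 15 equally likely choices, so probability 1/15; weight (1/8)·(1/15) = 1/120 each.
If it is in either of lockers 7 and 8 (prior 1/8 each): that locker was opened and seen not to hold the prize — ruled out; weight (1/8)·0 = 0 each.
The weights sum to 1/21.
So P(the prize voucher in locker 1 | the attendant opened locker 7 and locker 8) = (1/168) / (1/21) = 1/8.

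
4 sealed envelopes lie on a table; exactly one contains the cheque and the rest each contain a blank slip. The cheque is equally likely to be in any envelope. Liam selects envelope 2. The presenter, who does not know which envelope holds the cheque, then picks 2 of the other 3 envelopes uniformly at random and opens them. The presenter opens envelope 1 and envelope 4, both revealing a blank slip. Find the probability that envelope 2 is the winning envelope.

1/2

Consider each possible location of the cheque in turn.
If it is in either of envelopes 1 and 4 (prior 1/4 each): that envelope was opened and seen not to hold the prize — ruled out; weight (1/4)·0 = 0 each.
If it is in either of envelopes 2 and 3 (prior 1/4 each): the presenter picks exactly this set with probability 1/3 regardless, and none is the prize; weight (1/4)·(1/3) = 1/12 each.
The weights sum to 1/6.
So P(the cheque in envelope 2 | the presenter opened envelope 1 and envelope 4) = (1/12) / (1/6) = 1/2.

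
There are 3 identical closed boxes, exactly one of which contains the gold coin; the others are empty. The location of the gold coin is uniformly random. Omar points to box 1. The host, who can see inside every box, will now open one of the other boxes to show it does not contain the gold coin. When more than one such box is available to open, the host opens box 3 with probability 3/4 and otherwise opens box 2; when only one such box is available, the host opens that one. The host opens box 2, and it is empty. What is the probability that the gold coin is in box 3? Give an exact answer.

4/5

Condition on the true location of the gold coin.
If it is in box 1 (prior 1/3): box 3 is available but not opened, probability 1/4; weight (1/3)·(1/4) = 1/12.
If it is in box 2 (prior 1/3): the host opened box 2, so this case is ruled out; weight (1/3)·0 = 0.
If it is in box 3 (prior 1/3): only box 2 is available, probability 1; weight (1/3)·1 = 1/3.
The weights sum to 5/12.
So P(the gold coin in box 3 | the host opened box 2) = (1/3) / (5/12) = 4/5.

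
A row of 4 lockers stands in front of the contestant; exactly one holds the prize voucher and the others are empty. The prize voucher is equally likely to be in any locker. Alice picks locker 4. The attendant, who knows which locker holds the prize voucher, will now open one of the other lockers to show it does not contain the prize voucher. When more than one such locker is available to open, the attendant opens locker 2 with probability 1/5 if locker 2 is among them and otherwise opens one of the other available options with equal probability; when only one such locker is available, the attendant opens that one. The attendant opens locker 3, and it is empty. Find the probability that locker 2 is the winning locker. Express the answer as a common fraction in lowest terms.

5/17

Consider each possible location of the prize voucher in turn.
If it is in locker 1 (prior 1/4): locker 2 is available but not opened, probability 4/5; weight (1/4)·(4/5) = 1/5.
If it is in locker 2 (prior 1/4): locker 2 holds the prize so is unavailable; the attendant chooses uniformly among the 2 others, probability 1/2; weight (1/4)·(1/2) = 1/8.
If it is in locker 3 (prior 1/4): the attendant opened locker 3, so this case is ruled out; weight (1/4)·0 = 0.
If it is in locker 4 (prior 1/4): locker 2 is available but not opened; locker 3 gets probability (1 − 1/5)/2 = 2/5; weight (1/4)·(2/5) = 1/10.
The weights sum to 17/40.
So P(the prize voucher in locker 2 | the attendant opened locker 3) = (1/8) / (17/40) = 5/17.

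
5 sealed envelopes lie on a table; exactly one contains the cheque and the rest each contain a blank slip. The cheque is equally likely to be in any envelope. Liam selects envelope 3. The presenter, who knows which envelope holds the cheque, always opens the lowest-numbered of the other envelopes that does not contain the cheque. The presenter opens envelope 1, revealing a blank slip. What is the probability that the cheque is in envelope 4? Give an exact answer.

Apply Bayes' rule, conditioning on where the cheque actually is.
If it is in envelope 1 (prior 1/5): the presenter opened envelope 1, so this case is ruled out; weight (1/5)·0 = 0.
If it is in any of envelopes 2, 3, 4, and 5 (prior 1/5 each): envelope 1 is the lowest-numbered option available, probability 1; weight (1/5)·1 = 1/5 each.
The weights sum to 4/5.
So P(the cheque in envelope 4 | the presenter opened envelope 1) = (1/5) / (4/5) = 1/4.

1/4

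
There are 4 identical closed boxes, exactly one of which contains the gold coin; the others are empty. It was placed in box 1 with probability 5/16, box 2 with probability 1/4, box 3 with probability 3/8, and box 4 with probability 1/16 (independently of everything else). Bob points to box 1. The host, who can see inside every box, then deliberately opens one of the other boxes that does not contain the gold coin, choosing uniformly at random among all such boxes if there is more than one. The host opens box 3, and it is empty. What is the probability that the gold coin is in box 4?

Apply Bayes' rule, conditioning on where the gold coin actually is.
If it is in box 1 (prior 5/16): the host has 3 equally likely choices, so probability 1/3; weight (5/16)·(1/3) = 5/48.
If it is in box 2 (prior 1/4): the host has 2 equally likely choices, so probability 1/2; weight (1/4)·(1/2) = 1/8.
If it is in box 3 (prior 3/8): the host opened box 3, so this case is ruled out; weight (3/8)·0 = 0.
If it is in box 4 (prior 1/16): the host has 2 equally likely choices, so probability 1/2; weight (1/16)·(1/2) = 1/32.
The weights sum to 25/96.
So P(the gold coin in box 4 | the host opened box 3) = (1/32) / (25/96) = 3/25.

3/25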